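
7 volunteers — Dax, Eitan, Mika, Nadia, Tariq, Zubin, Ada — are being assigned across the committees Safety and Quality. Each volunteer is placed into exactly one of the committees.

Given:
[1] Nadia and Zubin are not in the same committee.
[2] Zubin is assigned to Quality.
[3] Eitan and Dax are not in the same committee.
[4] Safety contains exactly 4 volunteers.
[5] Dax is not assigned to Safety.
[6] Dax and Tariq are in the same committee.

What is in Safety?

From (2): Zubin ∈ Quality.
From (5): Dax ∉ Safety.
(1): Nadia ∉ Quality.
(6): Tariq matches Dax: Tariq ∉ Safety.
Only one committee left: Dax ∈ Quality.
Only one committee left: Nadia ∈ Safety.
Only one committee left: Tariq ∈ Quality.
(3): Eitan ∉ Quality.
(4): only 4 candidates remain for Safety, so all are in.

Safety = {Ada, Eitan, Mika, Nadia}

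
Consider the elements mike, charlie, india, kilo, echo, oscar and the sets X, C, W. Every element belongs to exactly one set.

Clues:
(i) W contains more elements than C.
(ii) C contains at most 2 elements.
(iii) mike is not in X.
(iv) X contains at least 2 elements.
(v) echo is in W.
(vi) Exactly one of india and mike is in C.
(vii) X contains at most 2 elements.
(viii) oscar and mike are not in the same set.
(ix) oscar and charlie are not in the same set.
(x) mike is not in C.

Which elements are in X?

X = {kilo, oscar}

From (iii): mike ∉ X.
From (v): echo ∈ W.
From (x): mike ∉ C.
(vi) (exactly one): india ∈ C.
Only one set left: mike ∈ W.
(viii): oscar ∉ W.
Suppose charlie ∈ X: no assignment then satisfies all the clues, so charlie ∉ X.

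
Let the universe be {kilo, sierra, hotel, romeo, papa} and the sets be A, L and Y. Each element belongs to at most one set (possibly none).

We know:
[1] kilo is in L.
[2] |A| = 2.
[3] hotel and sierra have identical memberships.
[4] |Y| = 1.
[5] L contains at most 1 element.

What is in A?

A = {hotel, sierra}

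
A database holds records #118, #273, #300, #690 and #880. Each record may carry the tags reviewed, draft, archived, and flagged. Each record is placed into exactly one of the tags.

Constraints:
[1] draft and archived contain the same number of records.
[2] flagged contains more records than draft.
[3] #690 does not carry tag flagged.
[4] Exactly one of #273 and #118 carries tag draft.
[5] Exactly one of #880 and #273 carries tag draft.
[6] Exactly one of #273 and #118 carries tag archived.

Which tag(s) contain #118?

#118: archived

From (3): #690 ∉ flagged.
Suppose #118 ∈ reviewed: no assignment then satisfies all the clues, so #118 ∉ reviewed.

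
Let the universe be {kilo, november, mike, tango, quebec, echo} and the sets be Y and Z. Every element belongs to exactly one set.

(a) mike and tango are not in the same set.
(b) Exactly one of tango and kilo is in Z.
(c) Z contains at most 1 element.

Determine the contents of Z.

Z = {tango}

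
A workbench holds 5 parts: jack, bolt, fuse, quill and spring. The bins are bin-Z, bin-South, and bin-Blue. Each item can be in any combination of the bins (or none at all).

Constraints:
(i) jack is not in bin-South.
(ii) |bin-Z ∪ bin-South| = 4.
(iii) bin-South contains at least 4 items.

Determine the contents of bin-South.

bin-South = {bolt, fuse, quill, spring}

From (i): jack ∉ bin-South.
(iii): only 4 candidates remain for bin-South, so all are in.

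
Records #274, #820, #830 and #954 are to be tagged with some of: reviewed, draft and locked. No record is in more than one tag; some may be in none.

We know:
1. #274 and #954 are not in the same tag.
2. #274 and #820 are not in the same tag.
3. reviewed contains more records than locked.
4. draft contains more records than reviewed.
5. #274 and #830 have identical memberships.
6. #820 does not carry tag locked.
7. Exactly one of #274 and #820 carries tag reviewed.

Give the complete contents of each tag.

reviewed = {#820}; draft = {#274, #830}; locked = {}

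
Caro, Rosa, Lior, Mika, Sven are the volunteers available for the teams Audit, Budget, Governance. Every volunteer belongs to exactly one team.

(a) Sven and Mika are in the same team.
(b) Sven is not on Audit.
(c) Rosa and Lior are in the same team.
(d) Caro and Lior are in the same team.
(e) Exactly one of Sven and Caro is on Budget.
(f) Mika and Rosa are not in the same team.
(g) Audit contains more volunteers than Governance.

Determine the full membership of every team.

Audit = {Caro, Lior, Rosa}; Budget = {Mika, Sven}; Governance = {}

From (b): Sven ∉ Audit.
(a): Mika matches Sven: Mika ∉ Audit.
Suppose Caro ∉ Audit: no assignment then satisfies all the clues, so Caro ∈ Audit.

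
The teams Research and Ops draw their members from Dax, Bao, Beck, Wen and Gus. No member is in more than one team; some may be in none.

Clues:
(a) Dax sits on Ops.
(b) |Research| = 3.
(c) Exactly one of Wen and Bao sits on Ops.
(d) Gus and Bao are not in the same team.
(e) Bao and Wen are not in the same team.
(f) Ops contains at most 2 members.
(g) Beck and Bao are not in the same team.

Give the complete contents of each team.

Research = {Beck, Gus, Wen}; Ops = {Bao, Dax}

From (a): Dax ∈ Ops.
Suppose Bao ∈ Research: no assignment then satisfies all the clues, so Bao ∉ Research.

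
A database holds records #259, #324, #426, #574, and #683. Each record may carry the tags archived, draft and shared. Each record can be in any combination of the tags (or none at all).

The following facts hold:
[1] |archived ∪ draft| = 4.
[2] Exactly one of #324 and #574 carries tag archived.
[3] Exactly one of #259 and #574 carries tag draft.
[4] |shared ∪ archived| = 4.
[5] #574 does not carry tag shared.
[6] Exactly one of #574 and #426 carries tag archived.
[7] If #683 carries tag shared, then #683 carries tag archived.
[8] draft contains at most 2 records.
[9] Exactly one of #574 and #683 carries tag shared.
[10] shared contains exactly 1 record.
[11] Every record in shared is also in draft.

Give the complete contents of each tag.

archived = {#259, #324, #426, #683}; draft = {#259, #683}; shared = {#683}

From (5): #574 ∉ shared.
(9) (exactly one): #683 ∈ shared.
(10): shared already has 1, so the rest are out.
(11) with #683 ∈ shared: #683 ∈ draft.
(7): #683 ∈ archived.
Suppose #259 ∉ archived: no assignment then satisfies all the clues, so #259 ∈ archived.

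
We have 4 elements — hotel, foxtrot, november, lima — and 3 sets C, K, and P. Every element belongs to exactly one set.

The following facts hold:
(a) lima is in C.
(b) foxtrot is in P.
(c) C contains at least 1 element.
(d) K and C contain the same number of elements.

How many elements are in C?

1

From (a): lima ∈ C.
From (b): foxtrot ∈ P.
Suppose hotel ∈ C: no assignment then satisfies all the clues, so hotel ∉ C.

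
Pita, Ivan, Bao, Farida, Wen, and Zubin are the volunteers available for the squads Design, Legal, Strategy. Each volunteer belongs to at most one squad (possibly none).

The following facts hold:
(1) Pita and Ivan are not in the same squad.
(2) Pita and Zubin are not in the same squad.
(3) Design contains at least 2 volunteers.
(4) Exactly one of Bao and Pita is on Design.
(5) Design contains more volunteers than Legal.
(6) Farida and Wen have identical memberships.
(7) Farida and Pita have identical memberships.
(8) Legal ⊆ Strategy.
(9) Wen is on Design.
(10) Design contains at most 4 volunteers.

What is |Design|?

From (9): Wen ∈ Design.
(6): Farida matches Wen: Farida ∈ Design.
(7): Pita matches Farida: Pita ∈ Design.
(1): Ivan ∉ Design.
(2): Zubin ∉ Design.
(4) (exactly one): Bao ∉ Design.

3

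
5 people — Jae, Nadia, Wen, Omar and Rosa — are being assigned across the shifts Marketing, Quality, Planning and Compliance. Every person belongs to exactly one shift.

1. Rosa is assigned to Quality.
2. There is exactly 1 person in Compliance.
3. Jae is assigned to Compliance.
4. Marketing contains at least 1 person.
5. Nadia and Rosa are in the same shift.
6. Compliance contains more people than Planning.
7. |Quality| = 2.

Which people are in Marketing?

Marketing = {Omar, Wen}

From (1): Rosa ∈ Quality.
From (3): Jae ∈ Compliance.
(2): Compliance already has 1, so the rest are out.
(5): Nadia matches Rosa: Nadia ∉ Marketing.
(5): Nadia matches Rosa: Nadia ∈ Quality.
(7): Quality already has 2, so the rest are out.
Suppose Wen ∉ Marketing: no assignment then satisfies all the clues, so Wen ∈ Marketing.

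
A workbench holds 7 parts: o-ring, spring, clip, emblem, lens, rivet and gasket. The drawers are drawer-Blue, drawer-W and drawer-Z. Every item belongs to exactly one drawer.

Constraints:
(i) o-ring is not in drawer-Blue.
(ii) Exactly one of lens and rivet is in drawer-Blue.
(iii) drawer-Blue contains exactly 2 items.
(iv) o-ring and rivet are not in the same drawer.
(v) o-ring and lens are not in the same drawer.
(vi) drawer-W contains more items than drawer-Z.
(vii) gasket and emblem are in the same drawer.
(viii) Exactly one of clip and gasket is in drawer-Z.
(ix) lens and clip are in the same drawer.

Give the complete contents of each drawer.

drawer-Blue = {rivet, spring}; drawer-W = {emblem, gasket, o-ring}; drawer-Z = {clip, lens}

From (i): o-ring ∉ drawer-Blue.
Suppose o-ring ∉ drawer-W: no assignment then satisfies all the clues, so o-ring ∈ drawer-W.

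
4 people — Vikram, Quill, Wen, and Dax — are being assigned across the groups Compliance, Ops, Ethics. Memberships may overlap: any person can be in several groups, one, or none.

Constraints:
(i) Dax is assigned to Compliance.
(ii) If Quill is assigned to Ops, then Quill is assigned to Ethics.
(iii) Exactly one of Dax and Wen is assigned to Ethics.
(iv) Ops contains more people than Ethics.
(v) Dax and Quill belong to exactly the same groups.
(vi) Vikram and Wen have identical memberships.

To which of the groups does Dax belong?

Dax: Compliance, Ethics, Ops

From (i): Dax ∈ Compliance.
(v): Quill matches Dax: Quill ∈ Compliance.
Suppose Dax ∉ Ops: no assignment then satisfies all the clues, so Dax ∈ Ops.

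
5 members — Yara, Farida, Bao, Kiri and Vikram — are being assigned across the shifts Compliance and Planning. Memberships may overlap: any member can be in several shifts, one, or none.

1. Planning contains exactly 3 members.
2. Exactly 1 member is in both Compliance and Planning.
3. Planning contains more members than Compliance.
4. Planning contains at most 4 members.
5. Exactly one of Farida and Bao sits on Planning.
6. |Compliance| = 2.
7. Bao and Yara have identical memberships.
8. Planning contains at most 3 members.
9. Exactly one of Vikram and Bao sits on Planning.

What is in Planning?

Planning = {Bao, Kiri, Yara}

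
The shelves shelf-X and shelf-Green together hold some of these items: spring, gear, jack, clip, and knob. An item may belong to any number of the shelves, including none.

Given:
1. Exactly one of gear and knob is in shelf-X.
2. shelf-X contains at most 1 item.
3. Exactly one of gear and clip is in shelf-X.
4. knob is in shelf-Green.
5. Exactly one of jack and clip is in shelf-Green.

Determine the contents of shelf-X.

shelf-X = {gear}

From (4): knob ∈ shelf-Green.
Suppose spring ∈ shelf-X: no assignment then satisfies all the clues, so spring ∉ shelf-X.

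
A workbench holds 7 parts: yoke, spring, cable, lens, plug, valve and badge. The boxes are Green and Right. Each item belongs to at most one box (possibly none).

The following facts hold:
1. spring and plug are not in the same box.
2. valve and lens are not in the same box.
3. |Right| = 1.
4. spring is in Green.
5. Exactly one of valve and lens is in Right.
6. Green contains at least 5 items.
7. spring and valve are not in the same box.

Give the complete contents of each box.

Green = {badge, cable, lens, spring, yoke}; Right = {valve}

From (4): spring ∈ Green.
(1): plug ∉ Green.
(7): valve ∉ Green.
(6): only 5 candidates remain for Green, so all are in.
(5) (exactly one): valve ∈ Right.
(3): Right already has 1, so the rest are out.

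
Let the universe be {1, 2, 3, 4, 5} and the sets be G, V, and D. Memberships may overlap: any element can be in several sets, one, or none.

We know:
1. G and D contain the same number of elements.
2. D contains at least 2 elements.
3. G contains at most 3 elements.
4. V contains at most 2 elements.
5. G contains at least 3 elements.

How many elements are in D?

3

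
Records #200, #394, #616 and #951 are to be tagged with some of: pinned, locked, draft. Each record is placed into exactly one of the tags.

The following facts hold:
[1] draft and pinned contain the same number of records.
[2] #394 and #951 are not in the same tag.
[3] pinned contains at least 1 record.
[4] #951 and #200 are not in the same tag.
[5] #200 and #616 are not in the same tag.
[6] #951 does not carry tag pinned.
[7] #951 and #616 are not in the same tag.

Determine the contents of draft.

From (6): #951 ∉ pinned.
Suppose #200 ∈ draft: no assignment then satisfies all the clues, so #200 ∉ draft.

draft = {#951}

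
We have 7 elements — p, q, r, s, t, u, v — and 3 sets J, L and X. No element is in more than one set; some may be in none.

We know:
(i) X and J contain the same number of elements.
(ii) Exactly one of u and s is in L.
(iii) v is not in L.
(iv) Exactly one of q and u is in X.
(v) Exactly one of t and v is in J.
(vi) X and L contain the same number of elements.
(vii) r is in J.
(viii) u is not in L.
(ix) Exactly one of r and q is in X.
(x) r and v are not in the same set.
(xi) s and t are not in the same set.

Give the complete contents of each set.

From (iii): v ∉ L.
From (vii): r ∈ J.
From (viii): u ∉ L.
(ii) (exactly one): s ∈ L.
(ix) (exactly one): q ∈ X.
(x): v ∉ J.
(xi): t ∉ L.
(iv) (exactly one): u ∉ X.
(v) (exactly one): t ∈ J.
Suppose p ∈ J: no assignment then satisfies all the clues, so p ∉ J.

J = {r, t}; L = {p, s}; X = {q, v}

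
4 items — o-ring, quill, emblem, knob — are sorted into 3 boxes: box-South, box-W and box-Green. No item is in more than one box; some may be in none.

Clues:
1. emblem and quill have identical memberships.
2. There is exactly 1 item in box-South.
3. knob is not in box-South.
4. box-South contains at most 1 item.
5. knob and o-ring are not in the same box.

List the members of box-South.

box-South = {o-ring}

From (3): knob ∉ box-South.
Suppose o-ring ∉ box-South: no assignment then satisfies all the clues, so o-ring ∈ box-South.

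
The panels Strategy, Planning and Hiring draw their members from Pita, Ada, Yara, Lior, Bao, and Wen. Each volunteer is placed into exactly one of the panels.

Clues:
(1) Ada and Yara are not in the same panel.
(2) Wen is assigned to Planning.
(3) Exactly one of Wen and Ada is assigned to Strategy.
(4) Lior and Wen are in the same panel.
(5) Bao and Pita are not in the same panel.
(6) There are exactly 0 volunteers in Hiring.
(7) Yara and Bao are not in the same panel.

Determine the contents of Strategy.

Strategy = {Ada, Bao}

From (2): Wen ∈ Planning.
(3) (exactly one): Ada ∈ Strategy.
(4): Lior matches Wen: Lior ∉ Strategy.
(4): Lior matches Wen: Lior ∈ Planning.
(6): Hiring already has 0, so the rest are out.
(1): Yara ∉ Strategy.
Only one panel left: Yara ∈ Planning.
(7): Bao ∉ Planning.
Only one panel left: Bao ∈ Strategy.
(5): Pita ∉ Strategy.
Only one panel left: Pita ∈ Planning.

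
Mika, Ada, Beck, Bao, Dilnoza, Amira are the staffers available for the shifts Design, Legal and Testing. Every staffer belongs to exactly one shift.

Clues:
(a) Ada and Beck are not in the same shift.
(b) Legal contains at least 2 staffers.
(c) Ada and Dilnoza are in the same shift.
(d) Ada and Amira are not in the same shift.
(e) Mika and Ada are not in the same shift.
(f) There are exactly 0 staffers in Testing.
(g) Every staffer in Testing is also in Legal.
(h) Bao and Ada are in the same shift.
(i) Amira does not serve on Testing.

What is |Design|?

3

From (i): Amira ∉ Testing.
(f): Testing already has 0, so the rest are out.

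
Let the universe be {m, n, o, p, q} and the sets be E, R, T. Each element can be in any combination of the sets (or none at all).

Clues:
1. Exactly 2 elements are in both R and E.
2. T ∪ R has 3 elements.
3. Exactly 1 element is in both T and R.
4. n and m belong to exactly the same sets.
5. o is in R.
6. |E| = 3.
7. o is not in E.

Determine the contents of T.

T = {o}

From (5): o ∈ R.
From (7): o ∉ E.
Suppose m ∈ T: no assignment then satisfies all the clues, so m ∉ T.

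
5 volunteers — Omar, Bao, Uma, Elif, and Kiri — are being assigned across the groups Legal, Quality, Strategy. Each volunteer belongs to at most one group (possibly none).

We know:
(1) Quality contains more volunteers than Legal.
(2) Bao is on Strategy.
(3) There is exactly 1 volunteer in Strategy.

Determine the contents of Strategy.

Strategy = {Bao}

From (2): Bao ∈ Strategy.
(3): Strategy already has 1, so the rest are out.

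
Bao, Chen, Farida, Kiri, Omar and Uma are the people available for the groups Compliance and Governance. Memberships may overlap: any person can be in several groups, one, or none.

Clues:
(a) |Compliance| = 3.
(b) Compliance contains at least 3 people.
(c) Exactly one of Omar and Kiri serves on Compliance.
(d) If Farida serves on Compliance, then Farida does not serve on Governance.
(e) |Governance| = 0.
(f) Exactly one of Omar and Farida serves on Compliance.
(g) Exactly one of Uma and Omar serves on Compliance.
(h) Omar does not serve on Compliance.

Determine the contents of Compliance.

Compliance = {Farida, Kiri, Uma}

From (h): Omar ∉ Compliance.
(c) (exactly one): Kiri ∈ Compliance.
(e): Governance already has 0, so the rest are out.
(f) (exactly one): Farida ∈ Compliance.
(g) (exactly one): Uma ∈ Compliance.
(a): Compliance already has 3, so the rest are out.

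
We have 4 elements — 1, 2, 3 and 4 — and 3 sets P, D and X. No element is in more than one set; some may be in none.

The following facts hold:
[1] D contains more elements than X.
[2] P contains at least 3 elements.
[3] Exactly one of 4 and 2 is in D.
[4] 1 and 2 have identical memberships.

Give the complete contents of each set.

P = {1, 2, 3}; D = {4}; X = {}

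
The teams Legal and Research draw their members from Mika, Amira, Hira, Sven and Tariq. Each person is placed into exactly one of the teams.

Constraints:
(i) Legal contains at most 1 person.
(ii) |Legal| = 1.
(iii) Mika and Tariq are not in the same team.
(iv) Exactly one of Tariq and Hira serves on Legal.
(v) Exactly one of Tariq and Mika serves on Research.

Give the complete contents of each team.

Legal = {Tariq}; Research = {Amira, Hira, Mika, Sven}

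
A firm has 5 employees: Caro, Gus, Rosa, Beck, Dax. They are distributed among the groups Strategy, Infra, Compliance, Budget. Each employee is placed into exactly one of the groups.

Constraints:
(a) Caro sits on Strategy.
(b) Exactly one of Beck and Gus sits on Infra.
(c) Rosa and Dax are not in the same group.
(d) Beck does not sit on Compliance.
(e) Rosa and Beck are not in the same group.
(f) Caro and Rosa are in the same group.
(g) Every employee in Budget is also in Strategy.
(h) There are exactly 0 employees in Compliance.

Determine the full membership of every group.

Strategy = {Caro, Gus, Rosa}; Infra = {Beck, Dax}; Compliance = {}; Budget = {}

From (a): Caro ∈ Strategy.
From (d): Beck ∉ Compliance.
(f): Rosa matches Caro: Rosa ∈ Strategy.
(h): Compliance already has 0, so the rest are out.
(c): Dax ∉ Strategy.
(e): Beck ∉ Strategy.
(g) contrapositive: Beck ∉ Budget.
(g) contrapositive: Dax ∉ Budget.
Only one group left: Beck ∈ Infra.
Only one group left: Dax ∈ Infra.
(b) (exactly one): Gus ∉ Infra.
Suppose Gus ∉ Strategy: no assignment then satisfies all the clues, so Gus ∈ Strategy.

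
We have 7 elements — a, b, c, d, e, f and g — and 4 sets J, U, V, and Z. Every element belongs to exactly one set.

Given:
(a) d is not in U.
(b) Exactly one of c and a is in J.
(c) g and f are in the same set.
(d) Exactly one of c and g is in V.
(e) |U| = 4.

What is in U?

U = {b, e, f, g}

From (a): d ∉ U.
Suppose a ∈ U: no assignment then satisfies all the clues, so a ∉ U.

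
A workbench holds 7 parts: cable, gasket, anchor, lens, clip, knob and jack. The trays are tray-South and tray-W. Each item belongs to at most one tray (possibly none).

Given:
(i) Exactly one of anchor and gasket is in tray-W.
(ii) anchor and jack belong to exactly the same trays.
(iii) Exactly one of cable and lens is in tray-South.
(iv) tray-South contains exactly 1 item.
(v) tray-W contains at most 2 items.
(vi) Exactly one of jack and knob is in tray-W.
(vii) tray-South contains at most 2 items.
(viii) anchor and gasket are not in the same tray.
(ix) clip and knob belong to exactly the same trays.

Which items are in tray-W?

tray-W = {anchor, jack}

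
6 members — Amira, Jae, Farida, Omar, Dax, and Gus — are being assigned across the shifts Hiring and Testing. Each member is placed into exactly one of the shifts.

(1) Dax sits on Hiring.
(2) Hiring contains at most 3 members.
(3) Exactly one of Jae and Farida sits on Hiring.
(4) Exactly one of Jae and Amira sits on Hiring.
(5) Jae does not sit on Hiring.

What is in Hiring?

From (1): Dax ∈ Hiring.
From (5): Jae ∉ Hiring.
(3) (exactly one): Farida ∈ Hiring.
(4) (exactly one): Amira ∈ Hiring.
Only one shift left: Jae ∈ Testing.
(2): Hiring already has 3, so the rest are out.
Only one shift left: Omar ∈ Testing.
Only one shift left: Gus ∈ Testing.

Hiring = {Amira, Dax, Farida}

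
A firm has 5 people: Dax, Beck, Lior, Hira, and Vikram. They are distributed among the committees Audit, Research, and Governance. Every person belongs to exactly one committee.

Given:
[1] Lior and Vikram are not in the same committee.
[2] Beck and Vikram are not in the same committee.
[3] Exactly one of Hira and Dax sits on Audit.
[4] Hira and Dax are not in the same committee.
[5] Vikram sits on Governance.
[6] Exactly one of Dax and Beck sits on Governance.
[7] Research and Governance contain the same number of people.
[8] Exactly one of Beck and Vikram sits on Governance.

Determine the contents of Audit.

Audit = {Hira}

From (5): Vikram ∈ Governance.
(1): Lior ∉ Governance.
(2): Beck ∉ Governance.
(6) (exactly one): Dax ∈ Governance.
(3) (exactly one): Hira ∈ Audit.
Suppose Beck ∈ Audit: no assignment then satisfies all the clues, so Beck ∉ Audit.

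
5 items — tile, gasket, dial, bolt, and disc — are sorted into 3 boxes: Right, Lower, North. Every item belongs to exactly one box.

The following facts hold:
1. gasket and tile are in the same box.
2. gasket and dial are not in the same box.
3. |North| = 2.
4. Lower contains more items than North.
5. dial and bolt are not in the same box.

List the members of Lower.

Lower = {bolt, gasket, tile}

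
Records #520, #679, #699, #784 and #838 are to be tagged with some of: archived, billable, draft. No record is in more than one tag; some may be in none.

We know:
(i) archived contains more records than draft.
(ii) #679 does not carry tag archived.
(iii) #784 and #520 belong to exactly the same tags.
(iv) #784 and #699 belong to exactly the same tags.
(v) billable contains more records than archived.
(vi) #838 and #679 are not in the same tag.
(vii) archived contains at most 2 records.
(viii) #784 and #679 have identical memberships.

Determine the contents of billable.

billable = {#520, #679, #699, #784}

From (ii): #679 ∉ archived.
(viii): #784 matches #679: #784 ∉ archived.
(iii): #520 matches #784: #520 ∉ archived.
(iv): #699 matches #784: #699 ∉ archived.
Suppose #520 ∉ billable: no assignment then satisfies all the clues, so #520 ∈ billable.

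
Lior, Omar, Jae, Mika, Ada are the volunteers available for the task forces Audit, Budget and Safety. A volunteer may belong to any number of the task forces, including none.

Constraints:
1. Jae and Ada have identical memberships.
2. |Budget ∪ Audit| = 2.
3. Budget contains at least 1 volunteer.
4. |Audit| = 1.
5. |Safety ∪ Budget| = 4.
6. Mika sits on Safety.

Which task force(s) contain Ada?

Ada: Safety

From (6): Mika ∈ Safety.
Suppose Ada ∈ Audit: no assignment then satisfies all the clues, so Ada ∉ Audit.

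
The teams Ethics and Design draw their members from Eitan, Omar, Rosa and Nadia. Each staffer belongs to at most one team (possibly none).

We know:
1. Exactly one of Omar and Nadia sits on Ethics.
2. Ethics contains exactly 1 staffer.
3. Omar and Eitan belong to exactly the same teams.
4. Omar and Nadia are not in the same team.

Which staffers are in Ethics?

Ethics = {Nadia}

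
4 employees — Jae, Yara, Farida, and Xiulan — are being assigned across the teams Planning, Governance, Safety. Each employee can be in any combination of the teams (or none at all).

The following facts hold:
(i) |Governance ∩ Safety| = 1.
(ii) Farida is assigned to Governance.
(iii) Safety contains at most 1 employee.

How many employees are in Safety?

1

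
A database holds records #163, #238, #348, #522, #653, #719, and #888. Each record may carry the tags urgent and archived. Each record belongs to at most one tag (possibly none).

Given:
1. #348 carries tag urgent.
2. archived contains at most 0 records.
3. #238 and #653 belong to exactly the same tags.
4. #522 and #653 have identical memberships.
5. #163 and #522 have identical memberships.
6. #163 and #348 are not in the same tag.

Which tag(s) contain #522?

#522: none

From (1): #348 ∈ urgent.
(2): archived already has 0, so the rest are out.
(6): #163 ∉ urgent.
(5): #522 matches #163: #522 ∉ urgent.
(4): #653 matches #522: #653 ∉ urgent.
(3): #238 matches #653: #238 ∉ urgent.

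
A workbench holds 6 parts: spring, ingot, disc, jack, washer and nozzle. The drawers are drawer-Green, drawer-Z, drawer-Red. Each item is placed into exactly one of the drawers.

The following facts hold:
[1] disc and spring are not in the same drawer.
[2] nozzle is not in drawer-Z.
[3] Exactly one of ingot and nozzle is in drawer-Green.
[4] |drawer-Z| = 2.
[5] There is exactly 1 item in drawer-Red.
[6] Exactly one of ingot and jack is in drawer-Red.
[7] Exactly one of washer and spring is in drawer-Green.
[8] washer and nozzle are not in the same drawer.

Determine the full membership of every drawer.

drawer-Green = {jack, nozzle, spring}; drawer-Z = {disc, washer}; drawer-Red = {ingot}

From (2): nozzle ∉ drawer-Z.
Suppose spring ∉ drawer-Green: no assignment then satisfies all the clues, so spring ∈ drawer-Green.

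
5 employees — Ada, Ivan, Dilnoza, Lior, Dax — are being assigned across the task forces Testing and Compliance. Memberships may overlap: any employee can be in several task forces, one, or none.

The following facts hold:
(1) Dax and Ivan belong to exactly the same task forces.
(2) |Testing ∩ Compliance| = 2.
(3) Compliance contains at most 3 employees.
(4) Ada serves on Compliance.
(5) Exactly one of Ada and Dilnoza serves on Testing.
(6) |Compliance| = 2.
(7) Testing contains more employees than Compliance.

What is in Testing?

Testing = {Ada, Dax, Ivan, Lior}

From (4): Ada ∈ Compliance.
Suppose Ada ∉ Testing: no assignment then satisfies all the clues, so Ada ∈ Testing.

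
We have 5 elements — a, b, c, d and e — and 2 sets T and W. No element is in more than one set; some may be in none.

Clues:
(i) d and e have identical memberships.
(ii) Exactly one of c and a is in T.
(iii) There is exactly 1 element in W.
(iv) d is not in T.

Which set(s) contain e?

e: none

From (iv): d ∉ T.
(i): e matches d: e ∉ T.
Suppose e ∈ W: no assignment then satisfies all the clues, so e ∉ W.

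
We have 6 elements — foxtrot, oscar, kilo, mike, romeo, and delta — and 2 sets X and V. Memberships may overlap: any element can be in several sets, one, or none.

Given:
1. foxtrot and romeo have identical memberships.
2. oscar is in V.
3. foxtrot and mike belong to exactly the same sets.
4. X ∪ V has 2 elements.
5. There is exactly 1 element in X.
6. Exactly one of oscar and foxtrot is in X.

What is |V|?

2

From (2): oscar ∈ V.
Suppose foxtrot ∈ X: no assignment then satisfies all the clues, so foxtrot ∉ X.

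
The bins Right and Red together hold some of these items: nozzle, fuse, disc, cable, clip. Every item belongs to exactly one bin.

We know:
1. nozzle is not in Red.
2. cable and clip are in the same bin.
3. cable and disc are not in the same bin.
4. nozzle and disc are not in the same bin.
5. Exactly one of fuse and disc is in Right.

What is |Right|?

From (1): nozzle ∉ Red.
Only one bin left: nozzle ∈ Right.
(4): disc ∉ Right.
(5) (exactly one): fuse ∈ Right.
Only one bin left: disc ∈ Red.
(3): cable ∉ Red.
Only one bin left: cable ∈ Right.
(2): clip matches cable: clip ∈ Right.

4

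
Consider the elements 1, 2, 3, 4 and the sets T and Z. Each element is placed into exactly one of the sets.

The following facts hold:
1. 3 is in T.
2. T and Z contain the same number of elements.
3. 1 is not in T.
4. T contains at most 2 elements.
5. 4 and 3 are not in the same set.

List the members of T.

From (1): 3 ∈ T.
From (3): 1 ∉ T.
(5): 4 ∉ T.
Only one set left: 1 ∈ Z.
Only one set left: 4 ∈ Z.
Suppose 2 ∉ T: no assignment then satisfies all the clues, so 2 ∈ T.

T = {2, 3}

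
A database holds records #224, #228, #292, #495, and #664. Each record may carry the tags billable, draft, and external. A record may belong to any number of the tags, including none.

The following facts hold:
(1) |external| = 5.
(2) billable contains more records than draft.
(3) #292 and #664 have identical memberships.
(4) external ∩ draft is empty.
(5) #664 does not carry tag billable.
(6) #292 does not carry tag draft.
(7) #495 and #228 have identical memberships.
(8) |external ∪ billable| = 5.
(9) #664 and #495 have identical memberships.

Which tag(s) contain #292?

#292: external

From (5): #664 ∉ billable.
From (6): #292 ∉ draft.
(1): only 5 candidates remain for external, so all are in.
(3): #292 matches #664: #292 ∉ billable.
(3): #664 matches #292: #664 ∉ draft.
(4) (disjoint): #224 ∉ draft.
(4) (disjoint): #228 ∉ draft.
(4) (disjoint): #495 ∉ draft.
(9): #495 matches #664: #495 ∉ billable.
(7): #228 matches #495: #228 ∉ billable.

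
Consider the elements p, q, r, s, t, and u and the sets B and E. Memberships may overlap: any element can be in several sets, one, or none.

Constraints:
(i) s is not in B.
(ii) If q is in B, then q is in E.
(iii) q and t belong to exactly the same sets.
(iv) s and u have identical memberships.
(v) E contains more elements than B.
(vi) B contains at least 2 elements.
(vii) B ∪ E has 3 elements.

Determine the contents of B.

B = {q, t}

From (i): s ∉ B.
(iv): u matches s: u ∉ B.
Suppose p ∈ B: no assignment then satisfies all the clues, so p ∉ B.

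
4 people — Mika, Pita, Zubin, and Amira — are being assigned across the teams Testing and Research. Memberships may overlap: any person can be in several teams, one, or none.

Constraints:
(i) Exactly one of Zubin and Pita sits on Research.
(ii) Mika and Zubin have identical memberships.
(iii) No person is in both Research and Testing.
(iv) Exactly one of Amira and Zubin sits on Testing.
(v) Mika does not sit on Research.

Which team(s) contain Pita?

From (v): Mika ∉ Research.
(ii): Zubin matches Mika: Zubin ∉ Research.
(i) (exactly one): Pita ∈ Research.
(iii) (disjoint): Pita ∉ Testing.

Pita: Research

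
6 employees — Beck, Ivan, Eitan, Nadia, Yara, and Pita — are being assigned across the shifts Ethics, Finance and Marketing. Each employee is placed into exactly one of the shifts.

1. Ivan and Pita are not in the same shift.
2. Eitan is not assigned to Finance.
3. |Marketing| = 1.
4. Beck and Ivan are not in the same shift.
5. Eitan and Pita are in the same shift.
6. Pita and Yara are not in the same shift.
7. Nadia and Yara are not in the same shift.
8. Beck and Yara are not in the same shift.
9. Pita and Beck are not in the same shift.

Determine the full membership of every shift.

Ethics = {Eitan, Nadia, Pita}; Finance = {Ivan, Yara}; Marketing = {Beck}

From (2): Eitan ∉ Finance.
(5): Pita matches Eitan: Pita ∉ Finance.
Suppose Beck ∈ Ethics: no assignment then satisfies all the clues, so Beck ∉ Ethics.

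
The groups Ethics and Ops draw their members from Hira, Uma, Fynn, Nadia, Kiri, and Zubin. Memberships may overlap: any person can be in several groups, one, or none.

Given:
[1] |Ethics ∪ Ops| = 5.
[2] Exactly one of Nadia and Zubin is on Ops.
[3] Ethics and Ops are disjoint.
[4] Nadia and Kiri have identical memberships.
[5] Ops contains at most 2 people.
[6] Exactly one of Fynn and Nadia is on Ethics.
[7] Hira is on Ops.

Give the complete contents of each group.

Ethics = {Kiri, Nadia, Uma}; Ops = {Hira, Zubin}

From (7): Hira ∈ Ops.
(3) (disjoint): Hira ∉ Ethics.
Suppose Uma ∉ Ethics: no assignment then satisfies all the clues, so Uma ∈ Ethics.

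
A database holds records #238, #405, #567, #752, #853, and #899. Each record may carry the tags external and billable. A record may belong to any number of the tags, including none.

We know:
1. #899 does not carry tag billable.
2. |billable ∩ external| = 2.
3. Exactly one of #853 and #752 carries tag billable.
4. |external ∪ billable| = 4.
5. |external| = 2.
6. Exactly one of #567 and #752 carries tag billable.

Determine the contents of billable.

billable = {#238, #405, #567, #853}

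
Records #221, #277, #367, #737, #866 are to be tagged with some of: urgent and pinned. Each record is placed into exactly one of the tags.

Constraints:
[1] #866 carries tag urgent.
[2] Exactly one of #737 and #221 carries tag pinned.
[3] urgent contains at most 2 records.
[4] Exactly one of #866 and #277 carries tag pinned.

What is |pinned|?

3

From (1): #866 ∈ urgent.
(4) (exactly one): #277 ∈ pinned.
Suppose #367 ∈ urgent: no assignment then satisfies all the clues, so #367 ∉ urgent.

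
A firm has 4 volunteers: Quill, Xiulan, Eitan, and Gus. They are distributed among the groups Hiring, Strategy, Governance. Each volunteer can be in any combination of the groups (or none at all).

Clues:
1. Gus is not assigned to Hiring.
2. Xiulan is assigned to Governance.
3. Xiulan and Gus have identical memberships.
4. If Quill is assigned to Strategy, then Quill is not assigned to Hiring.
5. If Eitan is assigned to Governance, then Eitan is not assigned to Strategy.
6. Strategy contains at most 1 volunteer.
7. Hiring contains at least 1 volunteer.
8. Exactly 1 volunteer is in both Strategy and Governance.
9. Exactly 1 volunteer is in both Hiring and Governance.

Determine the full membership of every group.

Hiring = {Eitan}; Strategy = {Quill}; Governance = {Eitan, Gus, Quill, Xiulan}

From (1): Gus ∉ Hiring.
From (2): Xiulan ∈ Governance.
(3): Xiulan matches Gus: Xiulan ∉ Hiring.
(3): Gus matches Xiulan: Gus ∈ Governance.
Suppose Quill ∈ Hiring: no assignment then satisfies all the clues, so Quill ∉ Hiring.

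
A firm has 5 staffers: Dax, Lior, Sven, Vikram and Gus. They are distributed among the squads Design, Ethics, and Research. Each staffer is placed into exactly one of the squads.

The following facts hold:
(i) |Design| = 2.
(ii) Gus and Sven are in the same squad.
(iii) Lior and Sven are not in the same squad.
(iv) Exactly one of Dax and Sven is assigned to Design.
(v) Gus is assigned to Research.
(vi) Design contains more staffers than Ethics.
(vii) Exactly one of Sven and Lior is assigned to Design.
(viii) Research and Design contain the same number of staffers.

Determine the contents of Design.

From (v): Gus ∈ Research.
(ii): Sven matches Gus: Sven ∉ Design.
(ii): Sven matches Gus: Sven ∉ Ethics.
(ii): Sven matches Gus: Sven ∈ Research.
(iii): Lior ∉ Research.
(iv) (exactly one): Dax ∈ Design.
(vii) (exactly one): Lior ∈ Design.
(i): Design already has 2, so the rest are out.

Design = {Dax, Lior}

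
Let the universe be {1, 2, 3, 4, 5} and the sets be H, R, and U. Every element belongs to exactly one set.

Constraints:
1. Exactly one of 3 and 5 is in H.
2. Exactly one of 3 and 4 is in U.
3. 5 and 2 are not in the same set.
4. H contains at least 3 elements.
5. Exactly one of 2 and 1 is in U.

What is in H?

H = {1, 4, 5}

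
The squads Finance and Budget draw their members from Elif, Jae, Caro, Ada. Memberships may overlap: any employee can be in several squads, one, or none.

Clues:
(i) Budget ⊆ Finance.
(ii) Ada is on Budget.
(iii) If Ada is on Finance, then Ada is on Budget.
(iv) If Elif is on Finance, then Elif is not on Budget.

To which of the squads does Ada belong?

Ada: Budget, Finance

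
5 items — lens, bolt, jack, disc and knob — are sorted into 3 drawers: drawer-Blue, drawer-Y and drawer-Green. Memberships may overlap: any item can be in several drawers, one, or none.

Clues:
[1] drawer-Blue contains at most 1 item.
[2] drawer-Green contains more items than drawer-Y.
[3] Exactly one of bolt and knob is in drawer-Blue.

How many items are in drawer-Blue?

1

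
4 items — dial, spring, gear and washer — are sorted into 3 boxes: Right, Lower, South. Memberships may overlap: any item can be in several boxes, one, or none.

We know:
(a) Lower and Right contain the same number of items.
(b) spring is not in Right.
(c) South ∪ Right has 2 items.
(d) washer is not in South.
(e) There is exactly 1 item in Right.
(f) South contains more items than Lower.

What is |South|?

From (b): spring ∉ Right.
From (d): washer ∉ South.
Suppose washer ∈ Right: no assignment then satisfies all the clues, so washer ∉ Right.

2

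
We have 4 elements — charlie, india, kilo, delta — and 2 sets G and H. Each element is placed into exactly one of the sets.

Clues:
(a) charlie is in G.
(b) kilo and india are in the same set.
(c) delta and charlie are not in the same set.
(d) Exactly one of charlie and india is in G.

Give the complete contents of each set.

From (a): charlie ∈ G.
(c): delta ∉ G.
(d) (exactly one): india ∉ G.
Only one set left: india ∈ H.
Only one set left: delta ∈ H.
(b): kilo matches india: kilo ∉ G.
(b): kilo matches india: kilo ∈ H.

G = {charlie}; H = {delta, india, kilo}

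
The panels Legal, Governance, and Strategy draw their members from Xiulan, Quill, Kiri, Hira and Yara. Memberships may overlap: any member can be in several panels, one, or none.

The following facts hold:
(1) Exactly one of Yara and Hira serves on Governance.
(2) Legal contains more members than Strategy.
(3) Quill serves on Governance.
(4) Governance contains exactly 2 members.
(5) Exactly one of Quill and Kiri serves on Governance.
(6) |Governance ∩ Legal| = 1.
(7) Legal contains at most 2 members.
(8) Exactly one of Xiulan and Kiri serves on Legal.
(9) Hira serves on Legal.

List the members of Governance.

Governance = {Hira, Quill}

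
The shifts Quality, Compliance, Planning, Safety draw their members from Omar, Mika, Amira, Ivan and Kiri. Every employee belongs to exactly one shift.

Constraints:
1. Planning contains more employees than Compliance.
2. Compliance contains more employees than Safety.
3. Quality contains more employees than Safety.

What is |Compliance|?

1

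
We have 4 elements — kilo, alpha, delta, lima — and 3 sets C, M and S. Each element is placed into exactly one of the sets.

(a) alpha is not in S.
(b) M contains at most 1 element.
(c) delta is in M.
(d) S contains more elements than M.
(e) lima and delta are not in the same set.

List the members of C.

C = {alpha}

From (a): alpha ∉ S.
From (c): delta ∈ M.
(b): M already has 1, so the rest are out.
Only one set left: alpha ∈ C.
Suppose kilo ∈ C: no assignment then satisfies all the clues, so kilo ∉ C.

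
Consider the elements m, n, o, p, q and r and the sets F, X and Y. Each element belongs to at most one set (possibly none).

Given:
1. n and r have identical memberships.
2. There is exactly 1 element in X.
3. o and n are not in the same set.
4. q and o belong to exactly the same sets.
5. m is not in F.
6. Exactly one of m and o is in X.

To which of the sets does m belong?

From (5): m ∉ F.
Suppose m ∉ X: no assignment then satisfies all the clues, so m ∈ X.

m: X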